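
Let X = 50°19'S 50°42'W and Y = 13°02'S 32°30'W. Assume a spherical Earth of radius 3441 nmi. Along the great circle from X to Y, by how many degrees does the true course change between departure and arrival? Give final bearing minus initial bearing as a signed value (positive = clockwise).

Initial bearing θ₁ = atan2(sin Δλ cos φ₂, cos φ₁ sin φ₂ − sin φ₁ cos φ₂ cos Δλ) = 28.17°
Final bearing θ₂ = (initial bearing from the destination back to the start) + 180° = 18.02°
Δθ = θ₂ − θ₁ = -10.1°

-10.1°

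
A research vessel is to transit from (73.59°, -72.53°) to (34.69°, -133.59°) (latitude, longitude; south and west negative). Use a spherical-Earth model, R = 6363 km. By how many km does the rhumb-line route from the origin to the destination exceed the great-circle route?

Great circle: cos σ = sin φ₁ sin φ₂ + cos φ₁ cos φ₂ cos Δλ,  σ = 0.8522 rad → d_gc = 5422.3 km
Rhumb line: Δψ = -1.2904, q = Δφ/Δψ = 0.5262, d_rh = R√(Δφ²+q²Δλ²) = 5602.9 km
Excess = 5602.9 − 5422.3 = 180.6 ≈ 181 km

181 km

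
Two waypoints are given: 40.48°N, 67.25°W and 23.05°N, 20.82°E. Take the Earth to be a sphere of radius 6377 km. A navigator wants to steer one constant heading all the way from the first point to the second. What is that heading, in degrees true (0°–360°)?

Δψ = ln[tan(π/4+φ₂/2)/tan(π/4+φ₁/2)] = -0.3603
Δλ = +1.5371 rad (taken the short way round)
course = atan2(Δλ, Δψ) = 103.19°

103.2°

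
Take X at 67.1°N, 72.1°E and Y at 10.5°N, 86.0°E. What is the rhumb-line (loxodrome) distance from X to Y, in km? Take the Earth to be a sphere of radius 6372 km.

Rhumb course C = atan2(Δλ, Δψ) with Δψ = ln[tan(π/4+φ₂/2)/tan(π/4+φ₁/2)] = -1.4125, Δλ = +0.2426 → C = 170.25°
d = R·|Δφ| / |cos C| = 6372·0.98786 / 0.98557 = 6387 km

6387 km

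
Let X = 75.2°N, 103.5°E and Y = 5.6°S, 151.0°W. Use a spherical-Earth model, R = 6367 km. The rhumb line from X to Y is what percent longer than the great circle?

7.3%

Great circle: σ = 1.7338 rad → d_gc = Rσ = 11039.1 km
Rhumb: Δφ = -1.4102, Δλ = +1.8413, Δψ = -2.1391, q = Δφ/Δψ = 0.6593 → d_rh = R√(Δφ²+q²Δλ²) = 11847.4 km
Excess = (11847.4 − 11039.1) / 11039.1 = 808.3 / 11039.1 = 7.32% ≈ 7.3%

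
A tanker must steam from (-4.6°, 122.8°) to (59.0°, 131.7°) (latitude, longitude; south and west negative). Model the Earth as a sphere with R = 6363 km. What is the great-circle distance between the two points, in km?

7107 km

Haversine: a = sin²(Δφ/2)+cos φ₁ cos φ₂ sin²(Δλ/2) = 0.28077;  σ = 2·atan2(√a,√(1−a))
σ = 63.995° → d = Rσ = 6363·1.11692 = 7107 km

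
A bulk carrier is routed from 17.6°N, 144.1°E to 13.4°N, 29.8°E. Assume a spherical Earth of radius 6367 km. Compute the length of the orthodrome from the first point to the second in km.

12018 km

Haversine: a = sin²(Δφ/2)+cos φ₁ cos φ₂ sin²(Δλ/2) = 0.65575;  σ = 2·atan2(√a,√(1−a))
σ = 108.150° → d = Rσ = 6367·1.88757 = 12018 km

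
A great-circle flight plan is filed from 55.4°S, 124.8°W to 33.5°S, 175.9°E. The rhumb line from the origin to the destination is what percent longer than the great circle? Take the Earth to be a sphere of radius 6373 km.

2.4%

Great circle: σ = 0.8009 rad → d_gc = Rσ = 5104.1 km
Rhumb: Δφ = +0.3822, Δλ = -1.0350, Δψ = +0.5453, q = Δφ/Δψ = 0.7009 → d_rh = R√(Δφ²+q²Δλ²) = 5225.8 km
Excess = (5225.8 − 5104.1) / 5104.1 = 121.7 / 5104.1 = 2.38% ≈ 2.4%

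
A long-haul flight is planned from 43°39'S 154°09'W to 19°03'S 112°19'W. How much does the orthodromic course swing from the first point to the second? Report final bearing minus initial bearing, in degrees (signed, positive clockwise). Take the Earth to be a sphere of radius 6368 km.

Initial bearing θ₁ = atan2(sin Δλ cos φ₂, cos φ₁ sin φ₂ − sin φ₁ cos φ₂ cos Δλ) = 68.37°
Final bearing θ₂ = (initial bearing from the destination back to the start) + 180° = 45.37°
Δθ = θ₂ − θ₁ = -23.0°

-23.0°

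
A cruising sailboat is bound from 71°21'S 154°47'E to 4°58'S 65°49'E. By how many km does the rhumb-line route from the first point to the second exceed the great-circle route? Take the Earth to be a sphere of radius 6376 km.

498 km

Great circle: cos σ = sin φ₁ sin φ₂ + cos φ₁ cos φ₂ cos Δλ,  σ = 1.4829 rad → d_gc = 9455.0 km
Rhumb line: Δψ = +1.7199, q = Δφ/Δψ = 0.6737, d_rh = R√(Δφ²+q²Δλ²) = 9952.7 km
Excess = 9952.7 − 9455.0 = 497.7 ≈ 498 km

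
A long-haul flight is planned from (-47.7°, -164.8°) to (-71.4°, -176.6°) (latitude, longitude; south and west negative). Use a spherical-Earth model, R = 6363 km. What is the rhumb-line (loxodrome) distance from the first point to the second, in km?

Δψ = ln[tan(π/4+φ₂/2)/tan(π/4+φ₁/2)] = -0.8597;  Δφ = -0.4136 rad,  Δλ = -0.2059 rad
q = Δφ/Δψ = 0.4811
d = R·√(Δφ² + q²Δλ²) = 6363·0.42535 = 2706 km

2706 km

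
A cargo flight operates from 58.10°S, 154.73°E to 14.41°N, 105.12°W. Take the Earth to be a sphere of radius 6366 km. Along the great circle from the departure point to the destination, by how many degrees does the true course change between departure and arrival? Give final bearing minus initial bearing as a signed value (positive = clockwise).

At departure: θ₁ = atan2(sin Δλ cos φ₂, cos φ₁ sin φ₂ − sin φ₁ cos φ₂ cos Δλ) = 90.81°
At arrival: θ₂ = atan2(sin Δλ cos φ₁, −cos φ₂ sin φ₁ + sin φ₂ cos φ₁ cos Δλ) = 33.06°
Δθ = θ₂ − θ₁ = -57.7°

-57.7°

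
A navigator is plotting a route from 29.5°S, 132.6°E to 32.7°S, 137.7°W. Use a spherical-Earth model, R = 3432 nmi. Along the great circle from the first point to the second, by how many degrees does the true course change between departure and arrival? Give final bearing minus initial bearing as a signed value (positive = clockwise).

-54.4°

At departure: θ₁ = atan2(sin Δλ cos φ₂, cos φ₁ sin φ₂ − sin φ₁ cos φ₂ cos Δλ) = 119.08°
At arrival: θ₂ = atan2(sin Δλ cos φ₁, −cos φ₂ sin φ₁ + sin φ₂ cos φ₁ cos Δλ) = 64.67°
Δθ = θ₂ − θ₁ = -54.4°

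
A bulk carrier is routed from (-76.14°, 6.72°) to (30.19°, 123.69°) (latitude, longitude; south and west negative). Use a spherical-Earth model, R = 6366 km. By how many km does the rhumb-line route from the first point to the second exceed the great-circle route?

Great circle: cos σ = sin φ₁ sin φ₂ + cos φ₁ cos φ₂ cos Δλ,  σ = 2.1921 rad → d_gc = 13955.2 km
Rhumb line: Δψ = +2.6606, q = Δφ/Δψ = 0.6975, d_rh = R√(Δφ²+q²Δλ²) = 14891.2 km
Excess = 14891.2 − 13955.2 = 936.0 ≈ 936 km

936 km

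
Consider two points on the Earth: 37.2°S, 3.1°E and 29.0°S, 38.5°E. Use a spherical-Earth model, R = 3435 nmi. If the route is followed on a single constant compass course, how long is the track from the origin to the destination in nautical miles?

1842 nmi

Rhumb course C = atan2(Δλ, Δψ) with Δψ = ln[tan(π/4+φ₂/2)/tan(π/4+φ₁/2)] = +0.1711, Δλ = +0.6178 → C = 74.52°
d = R·|Δφ| / |cos C| = 3435·0.14312 / 0.26690 = 1842 nmi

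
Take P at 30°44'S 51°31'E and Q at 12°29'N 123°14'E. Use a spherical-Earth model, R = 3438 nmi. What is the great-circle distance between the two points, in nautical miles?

cos σ = sin φ₁ sin φ₂ + cos φ₁ cos φ₂ cos Δλ
      = sin(-30.73°)sin(12.48°) + cos(-30.73°)cos(12.48°)cos(71.72°) = 0.1528
σ = 81.210° → d = Rσ = 3438·1.41738 = 4873 nmi

4873 nmi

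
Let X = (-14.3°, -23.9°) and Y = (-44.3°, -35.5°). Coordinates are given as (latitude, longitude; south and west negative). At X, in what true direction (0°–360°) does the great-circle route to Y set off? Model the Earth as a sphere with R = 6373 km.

N = sin Δλ·cos φ₂ = -0.1439;  D = cos φ₁ sin φ₂ − sin φ₁ cos φ₂ cos Δλ = -0.5036
initial course = atan2(N, D) = 195.95°

195.9°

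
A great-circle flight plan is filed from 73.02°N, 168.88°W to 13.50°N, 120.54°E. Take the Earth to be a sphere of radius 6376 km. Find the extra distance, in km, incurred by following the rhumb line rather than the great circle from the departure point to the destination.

Great circle: cos σ = sin φ₁ sin φ₂ + cos φ₁ cos φ₂ cos Δλ,  σ = 1.2475 rad → d_gc = 7954.1 km
Rhumb line: Δψ = -1.6642, q = Δφ/Δψ = 0.6242, d_rh = R√(Δφ²+q²Δλ²) = 8240.7 km
Excess = 8240.7 − 7954.1 = 286.6 ≈ 287 km

287 km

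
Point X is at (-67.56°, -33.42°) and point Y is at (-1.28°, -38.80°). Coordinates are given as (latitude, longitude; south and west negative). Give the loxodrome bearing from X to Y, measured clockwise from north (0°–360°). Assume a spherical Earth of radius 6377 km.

356.6°

Meridional parts: M(φ₁)=-1.6176, M(φ₂)=-0.0223 → ΔM = +1.5953;  Δλ = -0.0939 rad
tan C = Δλ / ΔM = -0.0589 → C = 356.63°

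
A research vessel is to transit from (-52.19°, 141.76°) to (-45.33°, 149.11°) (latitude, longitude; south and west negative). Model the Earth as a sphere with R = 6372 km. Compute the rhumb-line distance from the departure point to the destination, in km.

Δψ = ln[tan(π/4+φ₂/2)/tan(π/4+φ₁/2)] = +0.1820;  Δφ = +0.1197 rad,  Δλ = +0.1283 rad
q = Δφ/Δψ = 0.6578
d = R·√(Δφ² + q²Δλ²) = 6372·0.14648 = 933 km

933 km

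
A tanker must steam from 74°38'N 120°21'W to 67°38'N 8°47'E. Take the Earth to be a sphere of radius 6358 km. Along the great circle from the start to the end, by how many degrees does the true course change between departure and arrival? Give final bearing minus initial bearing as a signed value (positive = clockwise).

At departure: θ₁ = atan2(sin Δλ cos φ₂, cos φ₁ sin φ₂ − sin φ₁ cos φ₂ cos Δλ) = 31.77°
At arrival: θ₂ = atan2(sin Δλ cos φ₁, −cos φ₂ sin φ₁ + sin φ₂ cos φ₁ cos Δλ) = 158.49°
Δθ = θ₂ − θ₁ = +126.7°

+126.7°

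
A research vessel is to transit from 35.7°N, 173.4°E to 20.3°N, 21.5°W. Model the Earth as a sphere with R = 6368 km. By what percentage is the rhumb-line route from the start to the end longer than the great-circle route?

Great circle: σ = 2.1336 rad → d_gc = Rσ = 13586.9 km
Rhumb: Δφ = -0.2688, Δλ = +2.8815, Δψ = -0.3059, q = Δφ/Δψ = 0.8788 → d_rh = R√(Δφ²+q²Δλ²) = 16215.7 km
Excess = (16215.7 − 13586.9) / 13586.9 = 2628.8 / 13586.9 = 19.348% ≈ 19.3%

19.3%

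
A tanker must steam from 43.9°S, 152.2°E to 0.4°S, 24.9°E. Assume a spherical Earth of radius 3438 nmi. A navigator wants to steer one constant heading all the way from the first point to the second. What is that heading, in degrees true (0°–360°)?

Δψ = ln[tan(π/4+φ₂/2)/tan(π/4+φ₁/2)] = +0.8475
Δλ = -2.2218 rad (taken the short way round)
course = atan2(Δλ, Δψ) = 290.88°

290.9°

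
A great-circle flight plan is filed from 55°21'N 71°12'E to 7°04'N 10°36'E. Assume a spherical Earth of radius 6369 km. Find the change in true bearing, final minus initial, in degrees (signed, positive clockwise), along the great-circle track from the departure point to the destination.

At departure: θ₁ = atan2(sin Δλ cos φ₂, cos φ₁ sin φ₂ − sin φ₁ cos φ₂ cos Δλ) = 249.06°
At arrival: θ₂ = atan2(sin Δλ cos φ₁, −cos φ₂ sin φ₁ + sin φ₂ cos φ₁ cos Δλ) = 212.35°
Δθ = θ₂ − θ₁ = -36.7°

-36.7°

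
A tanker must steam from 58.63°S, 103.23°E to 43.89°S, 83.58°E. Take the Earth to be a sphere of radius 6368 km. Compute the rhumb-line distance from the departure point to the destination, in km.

Rhumb course C = atan2(Δλ, Δψ) with Δψ = ln[tan(π/4+φ₂/2)/tan(π/4+φ₁/2)] = +0.4159, Δλ = -0.3430 → C = 320.49°
d = R·|Δφ| / |cos C| = 6368·0.25726 / 0.77149 = 2123 km

2123 km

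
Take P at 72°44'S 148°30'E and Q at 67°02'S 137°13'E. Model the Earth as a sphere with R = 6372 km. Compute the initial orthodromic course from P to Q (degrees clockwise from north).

320.3°

N = sin Δλ·cos φ₂ = -0.0763;  D = cos φ₁ sin φ₂ − sin φ₁ cos φ₂ cos Δλ = +0.0921
initial course = atan2(N, D) = 320.35°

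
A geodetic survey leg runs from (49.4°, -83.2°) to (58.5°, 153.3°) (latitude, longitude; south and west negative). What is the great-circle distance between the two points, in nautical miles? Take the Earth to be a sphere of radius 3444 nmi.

3765 nmi

Haversine: a = sin²(Δφ/2)+cos φ₁ cos φ₂ sin²(Δλ/2) = 0.27014;  σ = 2·atan2(√a,√(1−a))
σ = 62.632° → d = Rσ = 3444·1.09313 = 3765 nmi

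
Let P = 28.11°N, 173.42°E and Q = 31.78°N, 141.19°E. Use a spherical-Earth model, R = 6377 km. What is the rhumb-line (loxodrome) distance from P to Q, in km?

Δψ = ln[tan(π/4+φ₂/2)/tan(π/4+φ₁/2)] = +0.0739;  Δφ = +0.0641 rad,  Δλ = -0.5625 rad
q = Δφ/Δψ = 0.8663
d = R·√(Δφ² + q²Δλ²) = 6377·0.49148 = 3134 km

3134 km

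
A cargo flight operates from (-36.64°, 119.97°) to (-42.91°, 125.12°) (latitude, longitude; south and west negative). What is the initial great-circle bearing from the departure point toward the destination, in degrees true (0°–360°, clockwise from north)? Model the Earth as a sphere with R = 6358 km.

149.4°

N = sin Δλ·cos φ₂ = +0.0657;  D = cos φ₁ sin φ₂ − sin φ₁ cos φ₂ cos Δλ = -0.1110
initial course = atan2(N, D) = 149.36°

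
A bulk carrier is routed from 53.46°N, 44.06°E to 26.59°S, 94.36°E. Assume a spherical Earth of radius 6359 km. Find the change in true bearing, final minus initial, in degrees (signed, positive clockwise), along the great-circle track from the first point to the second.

+16.2°

Initial bearing θ₁ = atan2(sin Δλ cos φ₂, cos φ₁ sin φ₂ − sin φ₁ cos φ₂ cos Δλ) = 136.52°
Final bearing θ₂ = (initial bearing from the destination back to the start) + 180° = 152.73°
Δθ = θ₂ − θ₁ = +16.2°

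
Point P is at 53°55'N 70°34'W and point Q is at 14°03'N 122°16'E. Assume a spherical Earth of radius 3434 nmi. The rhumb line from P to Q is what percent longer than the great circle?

25.0%

Great circle: σ = 1.9400 rad → d_gc = Rσ = 6662.0 nmi
Rhumb: Δφ = -0.6958, Δλ = -2.9176, Δψ = -0.8740, q = Δφ/Δψ = 0.7961 → d_rh = R√(Δφ²+q²Δλ²) = 8326.6 nmi
Excess = (8326.6 − 6662.0) / 6662.0 = 1664.6 / 6662.0 = 24.99% ≈ 25.0%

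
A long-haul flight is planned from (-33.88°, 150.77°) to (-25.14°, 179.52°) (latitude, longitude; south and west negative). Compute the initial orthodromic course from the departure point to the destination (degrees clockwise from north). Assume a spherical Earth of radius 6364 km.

78.4°

θ = atan2( sin Δλ·cos φ₂ ,  cos φ₁ sin φ₂ − sin φ₁ cos φ₂ cos Δλ )
  = atan2(+0.4354, +0.0897) = 78.35°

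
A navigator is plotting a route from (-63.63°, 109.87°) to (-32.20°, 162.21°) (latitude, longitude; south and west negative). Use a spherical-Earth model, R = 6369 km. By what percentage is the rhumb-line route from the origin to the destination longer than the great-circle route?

Great circle: σ = 0.7855 rad → d_gc = Rσ = 5002.6 km
Rhumb: Δφ = +0.5486, Δλ = +0.9135, Δψ = +0.8571, q = Δφ/Δψ = 0.6400 → d_rh = R√(Δφ²+q²Δλ²) = 5106.0 km
Excess = (5106.0 − 5002.6) / 5002.6 = 103.4 / 5002.6 = 2.07% ≈ 2.1%

2.1%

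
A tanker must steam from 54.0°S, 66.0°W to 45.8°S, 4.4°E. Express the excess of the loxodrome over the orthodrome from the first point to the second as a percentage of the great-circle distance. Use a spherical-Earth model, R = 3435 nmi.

4.0%

Great circle: σ = 0.7707 rad → d_gc = Rσ = 2647.2 nmi
Rhumb: Δφ = +0.1431, Δλ = +1.2287, Δψ = +0.2229, q = Δφ/Δψ = 0.6420 → d_rh = R√(Δφ²+q²Δλ²) = 2753.9 nmi
Excess = (2753.9 − 2647.2) / 2647.2 = 106.7 / 2647.2 = 4.03% ≈ 4.0%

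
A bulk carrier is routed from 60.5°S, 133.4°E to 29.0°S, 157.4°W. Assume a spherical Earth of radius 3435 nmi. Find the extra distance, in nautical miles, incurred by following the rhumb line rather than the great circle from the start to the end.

Great circle: cos σ = sin φ₁ sin φ₂ + cos φ₁ cos φ₂ cos Δλ,  σ = 0.9583 rad → d_gc = 3291.8 nmi
Rhumb line: Δψ = +0.8053, q = Δφ/Δψ = 0.6827, d_rh = R√(Δφ²+q²Δλ²) = 3404.2 nmi
Excess = 3404.2 − 3291.8 = 112.4 ≈ 112 nmi

112 nmi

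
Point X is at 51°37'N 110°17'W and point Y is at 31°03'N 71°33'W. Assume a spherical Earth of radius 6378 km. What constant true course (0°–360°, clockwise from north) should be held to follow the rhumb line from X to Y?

Meridional parts: M(φ₁)=+1.0553, M(φ₂)=+0.5706 → ΔM = -0.4848;  Δλ = +0.6760 rad
tan C = Δλ / ΔM = -1.3946 → C = 125.64°

125.6°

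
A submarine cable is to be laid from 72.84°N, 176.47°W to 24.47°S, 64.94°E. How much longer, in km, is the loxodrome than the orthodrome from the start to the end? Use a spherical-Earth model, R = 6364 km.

943 km

Great circle: cos σ = sin φ₁ sin φ₂ + cos φ₁ cos φ₂ cos Δλ,  σ = 2.1227 rad → d_gc = 13508.7 km
Rhumb line: Δψ = -2.3320, q = Δφ/Δψ = 0.7283, d_rh = R√(Δφ²+q²Δλ²) = 14451.8 km
Excess = 14451.8 − 13508.7 = 943.1 ≈ 943 km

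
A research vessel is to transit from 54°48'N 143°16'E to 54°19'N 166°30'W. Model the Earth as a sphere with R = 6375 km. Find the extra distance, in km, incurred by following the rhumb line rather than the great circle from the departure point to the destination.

Great circle: cos σ = sin φ₁ sin φ₂ + cos φ₁ cos φ₂ cos Δλ,  σ = 0.4974 rad → d_gc = 3171.2 km
Rhumb line: Δψ = -0.0145, q = Δφ/Δψ = 0.5799, d_rh = R√(Δφ²+q²Δλ²) = 3241.4 km
Excess = 3241.4 − 3171.2 = 70.2 ≈ 70 km

70 km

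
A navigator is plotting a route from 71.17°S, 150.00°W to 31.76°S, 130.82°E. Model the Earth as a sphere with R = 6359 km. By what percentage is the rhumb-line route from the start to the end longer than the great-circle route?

5.5%

Great circle: σ = 0.9888 rad → d_gc = Rσ = 6287.7 km
Rhumb: Δφ = +0.6878, Δλ = -1.3820, Δψ = +1.2118, q = Δφ/Δψ = 0.5676 → d_rh = R√(Δφ²+q²Δλ²) = 6634.3 km
Excess = (6634.3 − 6287.7) / 6287.7 = 346.6 / 6287.7 = 5.51% ≈ 5.5%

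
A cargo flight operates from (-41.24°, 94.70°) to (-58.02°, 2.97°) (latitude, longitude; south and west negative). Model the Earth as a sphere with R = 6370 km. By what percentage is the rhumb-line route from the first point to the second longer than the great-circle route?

7.3%

Great circle: σ = 0.9918 rad → d_gc = Rσ = 6318.1 km
Rhumb: Δφ = -0.2929, Δλ = -1.6010, Δψ = -0.4584, q = Δφ/Δψ = 0.6389 → d_rh = R√(Δφ²+q²Δλ²) = 6777.4 km
Excess = (6777.4 − 6318.1) / 6318.1 = 459.3 / 6318.1 = 7.27% ≈ 7.3%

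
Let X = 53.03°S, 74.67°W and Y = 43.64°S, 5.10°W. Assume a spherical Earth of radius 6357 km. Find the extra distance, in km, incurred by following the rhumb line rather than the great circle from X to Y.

189 km

Great circle: cos σ = sin φ₁ sin φ₂ + cos φ₁ cos φ₂ cos Δλ,  σ = 0.7908 rad → d_gc = 5026.9 km
Rhumb line: Δψ = +0.2475, q = Δφ/Δψ = 0.6621, d_rh = R√(Δφ²+q²Δλ²) = 5216.1 km
Excess = 5216.1 − 5026.9 = 189.2 ≈ 189 km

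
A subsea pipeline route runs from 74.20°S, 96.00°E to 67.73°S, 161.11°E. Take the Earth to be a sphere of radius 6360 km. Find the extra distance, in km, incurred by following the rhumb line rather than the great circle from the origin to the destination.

117 km

Great circle: cos σ = sin φ₁ sin φ₂ + cos φ₁ cos φ₂ cos Δλ,  σ = 0.3657 rad → d_gc = 2325.9 km
Rhumb line: Δψ = +0.3496, q = Δφ/Δψ = 0.3230, d_rh = R√(Δφ²+q²Δλ²) = 2442.7 km
Excess = 2442.7 − 2325.9 = 116.8 ≈ 117 km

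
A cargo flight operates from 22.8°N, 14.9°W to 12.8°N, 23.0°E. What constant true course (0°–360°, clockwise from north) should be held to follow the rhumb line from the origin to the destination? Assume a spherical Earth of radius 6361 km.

105.5°

Meridional parts: M(φ₁)=+0.4089, M(φ₂)=+0.2253 → ΔM = -0.1836;  Δλ = +0.6615 rad
tan C = Δλ / ΔM = -3.6030 → C = 105.51°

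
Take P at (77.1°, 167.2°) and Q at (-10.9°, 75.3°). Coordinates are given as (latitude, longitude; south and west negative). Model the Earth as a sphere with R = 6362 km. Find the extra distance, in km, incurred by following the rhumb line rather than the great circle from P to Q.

Great circle: cos σ = sin φ₁ sin φ₂ + cos φ₁ cos φ₂ cos Δλ,  σ = 1.7636 rad → d_gc = 11219.9 km
Rhumb line: Δψ = -2.3713, q = Δφ/Δψ = 0.6477, d_rh = R√(Δφ²+q²Δλ²) = 11796.7 km
Excess = 11796.7 − 11219.9 = 576.8 ≈ 577 km

577 km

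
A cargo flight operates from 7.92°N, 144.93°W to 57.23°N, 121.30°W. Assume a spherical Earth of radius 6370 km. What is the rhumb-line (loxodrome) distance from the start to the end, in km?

Rhumb course C = atan2(Δλ, Δψ) with Δψ = ln[tan(π/4+φ₂/2)/tan(π/4+φ₁/2)] = +1.0854, Δλ = +0.4124 → C = 20.81°
d = R·|Δφ| / |cos C| = 6370·0.86062 / 0.93479 = 5865 km

5865 km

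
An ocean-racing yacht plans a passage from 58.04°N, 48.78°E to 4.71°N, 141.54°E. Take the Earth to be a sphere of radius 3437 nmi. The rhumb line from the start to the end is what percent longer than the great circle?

Great circle: σ = 1.5265 rad → d_gc = Rσ = 5246.6 nmi
Rhumb: Δφ = -0.9308, Δλ = +1.6190, Δψ = -1.1682, q = Δφ/Δψ = 0.7968 → d_rh = R√(Δφ²+q²Δλ²) = 5467.3 nmi
Excess = (5467.3 − 5246.6) / 5246.6 = 220.7 / 5246.6 = 4.21% ≈ 4.2%

4.2%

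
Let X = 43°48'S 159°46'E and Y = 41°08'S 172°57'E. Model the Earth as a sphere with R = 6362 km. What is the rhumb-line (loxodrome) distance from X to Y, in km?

1119 km

Δψ = ln[tan(π/4+φ₂/2)/tan(π/4+φ₁/2)] = +0.0631;  Δφ = +0.0465 rad,  Δλ = +0.2301 rad
q = Δφ/Δψ = 0.7375
d = R·√(Δφ² + q²Δλ²) = 6362·0.17596 = 1119 km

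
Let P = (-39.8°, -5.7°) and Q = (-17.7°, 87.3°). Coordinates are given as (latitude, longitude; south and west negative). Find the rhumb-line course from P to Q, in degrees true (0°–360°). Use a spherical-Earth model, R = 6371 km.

Δψ = ln[tan(π/4+φ₂/2)/tan(π/4+φ₁/2)] = +0.4444
Δλ = +1.6232 rad (taken the short way round)
course = atan2(Δλ, Δψ) = 74.69°

74.7°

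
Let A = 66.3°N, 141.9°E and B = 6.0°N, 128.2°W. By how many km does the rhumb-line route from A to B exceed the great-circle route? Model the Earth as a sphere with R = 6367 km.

Great circle: cos σ = sin φ₁ sin φ₂ + cos φ₁ cos φ₂ cos Δλ,  σ = 1.4742 rad → d_gc = 9386.5 km
Rhumb line: Δψ = -1.4566, q = Δφ/Δψ = 0.7225, d_rh = R√(Δφ²+q²Δλ²) = 9849.1 km
Excess = 9849.1 − 9386.5 = 462.6 ≈ 463 km

463 km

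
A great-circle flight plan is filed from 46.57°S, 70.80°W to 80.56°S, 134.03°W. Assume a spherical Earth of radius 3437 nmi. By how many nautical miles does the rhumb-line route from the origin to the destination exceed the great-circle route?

97 nmi

Great circle: cos σ = sin φ₁ sin φ₂ + cos φ₁ cos φ₂ cos Δλ,  σ = 0.6964 rad → d_gc = 2393.5 nmi
Rhumb line: Δψ = -1.5735, q = Δφ/Δψ = 0.3770, d_rh = R√(Δφ²+q²Δλ²) = 2490.5 nmi
Excess = 2490.5 − 2393.5 = 97.0 ≈ 97 nmi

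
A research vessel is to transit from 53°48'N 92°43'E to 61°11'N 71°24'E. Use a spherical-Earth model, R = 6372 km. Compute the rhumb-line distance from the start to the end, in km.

Δψ = ln[tan(π/4+φ₂/2)/tan(π/4+φ₁/2)] = +0.2408;  Δφ = +0.1289 rad,  Δλ = -0.3720 rad
q = Δφ/Δψ = 0.5352
d = R·√(Δφ² + q²Δλ²) = 6372·0.23718 = 1511 km

1511 km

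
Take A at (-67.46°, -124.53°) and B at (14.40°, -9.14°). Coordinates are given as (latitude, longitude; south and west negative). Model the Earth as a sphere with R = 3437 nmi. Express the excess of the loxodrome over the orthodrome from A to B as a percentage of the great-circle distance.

6.7%

Great circle: σ = 1.9702 rad → d_gc = Rσ = 6771.7 nmi
Rhumb: Δφ = +1.4287, Δλ = +2.0139, Δψ = +1.8671, q = Δφ/Δψ = 0.7652 → d_rh = R√(Δφ²+q²Δλ²) = 7222.8 nmi
Excess = (7222.8 − 6771.7) / 6771.7 = 451.1 / 6771.7 = 6.66% ≈ 6.7%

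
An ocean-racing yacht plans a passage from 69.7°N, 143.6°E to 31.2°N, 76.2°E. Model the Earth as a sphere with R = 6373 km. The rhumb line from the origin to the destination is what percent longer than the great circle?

3.8%

Great circle: σ = 0.9274 rad → d_gc = Rσ = 5910.5 km
Rhumb: Δφ = -0.6720, Δλ = -1.1764, Δψ = -1.1466, q = Δφ/Δψ = 0.5861 → d_rh = R√(Δφ²+q²Δλ²) = 6135.3 km
Excess = (6135.3 − 5910.5) / 5910.5 = 224.8 / 5910.5 = 3.80% ≈ 3.8%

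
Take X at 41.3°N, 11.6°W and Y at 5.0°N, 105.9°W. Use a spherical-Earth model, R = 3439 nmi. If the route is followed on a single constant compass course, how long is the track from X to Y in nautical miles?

5531 nmi

Rhumb course C = atan2(Δλ, Δψ) with Δψ = ln[tan(π/4+φ₂/2)/tan(π/4+φ₁/2)] = -0.7054, Δλ = -1.6458 → C = 246.80°
d = R·|Δφ| / |cos C| = 3439·0.63355 / 0.39396 = 5531 nmi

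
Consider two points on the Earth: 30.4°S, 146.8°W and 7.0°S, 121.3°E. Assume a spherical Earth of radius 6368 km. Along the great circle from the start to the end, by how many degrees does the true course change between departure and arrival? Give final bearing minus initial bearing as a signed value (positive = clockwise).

+37.4°

At departure: θ₁ = atan2(sin Δλ cos φ₂, cos φ₁ sin φ₂ − sin φ₁ cos φ₂ cos Δλ) = 263.00°
At arrival: θ₂ = atan2(sin Δλ cos φ₁, −cos φ₂ sin φ₁ + sin φ₂ cos φ₁ cos Δλ) = 300.40°
Δθ = θ₂ − θ₁ = +37.4°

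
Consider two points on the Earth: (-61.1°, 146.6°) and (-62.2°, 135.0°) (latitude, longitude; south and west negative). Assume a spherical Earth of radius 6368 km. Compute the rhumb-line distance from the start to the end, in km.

Rhumb course C = atan2(Δλ, Δψ) with Δψ = ln[tan(π/4+φ₂/2)/tan(π/4+φ₁/2)] = -0.0404, Δλ = -0.2025 → C = 258.71°
d = R·|Δφ| / |cos C| = 6368·0.01920 / 0.19585 = 624 km

624 km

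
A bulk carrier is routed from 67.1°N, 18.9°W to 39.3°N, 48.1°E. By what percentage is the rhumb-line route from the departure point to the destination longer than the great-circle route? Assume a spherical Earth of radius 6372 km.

Great circle: σ = 0.7938 rad → d_gc = Rσ = 5058.3 km
Rhumb: Δφ = -0.4852, Δλ = +1.1694, Δψ = -0.8498, q = Δφ/Δψ = 0.5710 → d_rh = R√(Δφ²+q²Δλ²) = 5259.3 km
Excess = (5259.3 − 5058.3) / 5058.3 = 201.0 / 5058.3 = 3.97% ≈ 4.0%

4.0%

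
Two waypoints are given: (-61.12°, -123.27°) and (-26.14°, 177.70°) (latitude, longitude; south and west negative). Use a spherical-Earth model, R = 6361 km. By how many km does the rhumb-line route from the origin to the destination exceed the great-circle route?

Great circle: cos σ = sin φ₁ sin φ₂ + cos φ₁ cos φ₂ cos Δλ,  σ = 0.9161 rad → d_gc = 5827.5 km
Rhumb line: Δψ = +0.8838, q = Δφ/Δψ = 0.6908, d_rh = R√(Δφ²+q²Δλ²) = 5964.6 km
Excess = 5964.6 − 5827.5 = 137.1 ≈ 137 km

137 km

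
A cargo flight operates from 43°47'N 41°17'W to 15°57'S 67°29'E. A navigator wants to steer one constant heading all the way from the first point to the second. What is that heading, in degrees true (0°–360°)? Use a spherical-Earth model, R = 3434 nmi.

120.8°

Meridional parts: M(φ₁)=+0.8517, M(φ₂)=-0.2820 → ΔM = -1.1337;  Δλ = +1.8983 rad
tan C = Δλ / ΔM = -1.6745 → C = 120.85°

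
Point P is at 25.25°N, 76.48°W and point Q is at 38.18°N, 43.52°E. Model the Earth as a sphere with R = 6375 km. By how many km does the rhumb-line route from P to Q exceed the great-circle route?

807 km

Great circle: cos σ = sin φ₁ sin φ₂ + cos φ₁ cos φ₂ cos Δλ,  σ = 1.6627 rad → d_gc = 10599.92 km
Rhumb line: Δψ = +0.2663, q = Δφ/Δψ = 0.8475, d_rh = R√(Δφ²+q²Δλ²) = 11406.44 km
Excess = 11406.44 − 10599.92 = 806.52 ≈ 807 km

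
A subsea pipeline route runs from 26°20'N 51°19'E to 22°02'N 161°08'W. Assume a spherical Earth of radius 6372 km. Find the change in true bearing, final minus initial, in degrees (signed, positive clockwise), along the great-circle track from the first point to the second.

Initial bearing θ₁ = atan2(sin Δλ cos φ₂, cos φ₁ sin φ₂ − sin φ₁ cos φ₂ cos Δλ) = 36.05°
Final bearing θ₂ = (initial bearing from the destination back to the start) + 180° = 145.32°
Δθ = θ₂ − θ₁ = +109.3°

+109.3°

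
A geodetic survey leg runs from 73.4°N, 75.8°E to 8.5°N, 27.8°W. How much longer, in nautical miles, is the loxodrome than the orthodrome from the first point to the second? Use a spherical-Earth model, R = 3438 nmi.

Great circle: cos σ = sin φ₁ sin φ₂ + cos φ₁ cos φ₂ cos Δλ,  σ = 1.4955 rad → d_gc = 5141.6 nmi
Rhumb line: Δψ = -1.7760, q = Δφ/Δψ = 0.6378, d_rh = R√(Δφ²+q²Δλ²) = 5557.4 nmi
Excess = 5557.4 − 5141.6 = 415.8 ≈ 416 nmi

416 nmi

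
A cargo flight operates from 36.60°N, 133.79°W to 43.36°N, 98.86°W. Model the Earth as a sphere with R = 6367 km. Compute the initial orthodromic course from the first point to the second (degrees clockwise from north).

64.8°

N = sin Δλ·cos φ₂ = +0.4163;  D = cos φ₁ sin φ₂ − sin φ₁ cos φ₂ cos Δλ = +0.1958
initial course = atan2(N, D) = 64.81°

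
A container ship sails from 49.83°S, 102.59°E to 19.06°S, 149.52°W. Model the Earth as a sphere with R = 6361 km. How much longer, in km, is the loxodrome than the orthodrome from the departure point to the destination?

634 km

Great circle: cos σ = sin φ₁ sin φ₂ + cos φ₁ cos φ₂ cos Δλ,  σ = 1.5085 rad → d_gc = 9595.7 km
Rhumb line: Δψ = +0.6671, q = Δφ/Δψ = 0.8050, d_rh = R√(Δφ²+q²Δλ²) = 10229.8 km
Excess = 10229.8 − 9595.7 = 634.1 ≈ 634 km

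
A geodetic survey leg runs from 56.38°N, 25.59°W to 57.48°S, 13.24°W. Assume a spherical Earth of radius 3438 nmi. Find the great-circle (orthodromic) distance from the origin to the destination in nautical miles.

6858 nmi

cos σ = sin φ₁ sin φ₂ + cos φ₁ cos φ₂ cos Δλ
      = sin(56.38°)sin(-57.48°) + cos(56.38°)cos(-57.48°)cos(12.35°) = -0.4114
σ = 114.292° → d = Rσ = 3438·1.99478 = 6858 nmi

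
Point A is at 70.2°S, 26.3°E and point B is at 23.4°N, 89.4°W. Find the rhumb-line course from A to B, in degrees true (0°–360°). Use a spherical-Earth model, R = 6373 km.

Meridional parts: M(φ₁)=-1.7457, M(φ₂)=+0.4203 → ΔM = +2.1659;  Δλ = -2.0193 rad
tan C = Δλ / ΔM = -0.9323 → C = 317.01°

317.0°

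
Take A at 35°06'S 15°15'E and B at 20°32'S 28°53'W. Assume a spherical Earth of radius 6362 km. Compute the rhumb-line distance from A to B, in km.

Rhumb course C = atan2(Δλ, Δψ) with Δψ = ln[tan(π/4+φ₂/2)/tan(π/4+φ₁/2)] = +0.2887, Δλ = -0.7703 → C = 290.54°
d = R·|Δφ| / |cos C| = 6362·0.25424 / 0.35093 = 4609 km

4609 km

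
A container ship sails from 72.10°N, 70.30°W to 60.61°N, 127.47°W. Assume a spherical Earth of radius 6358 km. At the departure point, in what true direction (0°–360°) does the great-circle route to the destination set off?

N = sin Δλ·cos φ₂ = -0.4124;  D = cos φ₁ sin φ₂ − sin φ₁ cos φ₂ cos Δλ = +0.0146
initial course = atan2(N, D) = 272.03°

272.0°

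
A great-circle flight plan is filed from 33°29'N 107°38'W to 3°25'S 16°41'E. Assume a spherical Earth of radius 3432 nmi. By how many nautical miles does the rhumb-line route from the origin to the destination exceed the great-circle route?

Great circle: cos σ = sin φ₁ sin φ₂ + cos φ₁ cos φ₂ cos Δλ,  σ = 2.0970 rad → d_gc = 7196.9 nmi
Rhumb line: Δψ = -0.6805, q = Δφ/Δψ = 0.9464, d_rh = R√(Δφ²+q²Δλ²) = 7386.1 nmi
Excess = 7386.1 − 7196.9 = 189.2 ≈ 189 nmi

189 nmi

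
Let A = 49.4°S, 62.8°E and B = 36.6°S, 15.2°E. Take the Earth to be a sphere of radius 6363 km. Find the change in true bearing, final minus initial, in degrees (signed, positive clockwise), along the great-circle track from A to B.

+33.7°

Initial bearing θ₁ = atan2(sin Δλ cos φ₂, cos φ₁ sin φ₂ − sin φ₁ cos φ₂ cos Δλ) = 272.22°
Final bearing θ₂ = (initial bearing from the destination back to the start) + 180° = 305.90°
Δθ = θ₂ − θ₁ = +33.7°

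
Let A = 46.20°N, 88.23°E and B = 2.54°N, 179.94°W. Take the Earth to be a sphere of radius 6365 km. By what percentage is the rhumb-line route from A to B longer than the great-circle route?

Great circle: σ = 1.5609 rad → d_gc = Rσ = 9935.1 km
Rhumb: Δφ = -0.7620, Δλ = +1.6027, Δψ = -0.8670, q = Δφ/Δψ = 0.8789 → d_rh = R√(Δφ²+q²Δλ²) = 10194.2 km
Excess = (10194.2 − 9935.1) / 9935.1 = 259.1 / 9935.1 = 2.61% ≈ 2.6%

2.6%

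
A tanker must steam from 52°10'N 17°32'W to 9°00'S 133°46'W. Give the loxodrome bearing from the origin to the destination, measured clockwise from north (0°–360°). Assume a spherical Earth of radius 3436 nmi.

Δψ = ln[tan(π/4+φ₂/2)/tan(π/4+φ₁/2)] = -1.2286
Δλ = -2.0287 rad (taken the short way round)
course = atan2(Δλ, Δψ) = 238.80°

238.8°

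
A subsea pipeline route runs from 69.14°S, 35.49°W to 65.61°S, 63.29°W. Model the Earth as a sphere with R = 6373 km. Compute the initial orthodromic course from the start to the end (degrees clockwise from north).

N = sin Δλ·cos φ₂ = -0.1926;  D = cos φ₁ sin φ₂ − sin φ₁ cos φ₂ cos Δλ = +0.0170
initial course = atan2(N, D) = 275.05°

275.1°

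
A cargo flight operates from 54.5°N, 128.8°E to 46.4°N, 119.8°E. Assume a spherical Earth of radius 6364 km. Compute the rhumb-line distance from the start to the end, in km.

Rhumb course C = atan2(Δλ, Δψ) with Δψ = ln[tan(π/4+φ₂/2)/tan(π/4+φ₁/2)] = -0.2228, Δλ = -0.1571 → C = 215.19°
d = R·|Δφ| / |cos C| = 6364·0.14137 / 0.81724 = 1101 km

1101 km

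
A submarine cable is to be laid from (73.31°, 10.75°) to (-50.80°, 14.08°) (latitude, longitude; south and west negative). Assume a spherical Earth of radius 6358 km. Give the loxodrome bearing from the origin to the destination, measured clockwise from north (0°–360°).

178.9°

Δψ = ln[tan(π/4+φ₂/2)/tan(π/4+φ₁/2)] = -2.9520
Δλ = +0.0581 rad (taken the short way round)
course = atan2(Δλ, Δψ) = 178.87°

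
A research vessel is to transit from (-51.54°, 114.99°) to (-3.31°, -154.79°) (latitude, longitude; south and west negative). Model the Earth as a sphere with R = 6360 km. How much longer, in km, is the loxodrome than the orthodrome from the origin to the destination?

Great circle: cos σ = sin φ₁ sin φ₂ + cos φ₁ cos φ₂ cos Δλ,  σ = 1.5280 rad → d_gc = 9717.8 km
Rhumb line: Δψ = +0.9954, q = Δφ/Δψ = 0.8457, d_rh = R√(Δφ²+q²Δλ²) = 10019.4 km
Excess = 10019.4 − 9717.8 = 301.6 ≈ 302 km

302 km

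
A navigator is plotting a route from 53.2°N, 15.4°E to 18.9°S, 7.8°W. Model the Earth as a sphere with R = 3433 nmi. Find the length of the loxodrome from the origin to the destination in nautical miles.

4488 nmi

Rhumb course C = atan2(Δλ, Δψ) with Δψ = ln[tan(π/4+φ₂/2)/tan(π/4+φ₁/2)] = -1.4367, Δλ = -0.4049 → C = 195.74°
d = R·|Δφ| / |cos C| = 3433·1.25838 / 0.96250 = 4488 nmi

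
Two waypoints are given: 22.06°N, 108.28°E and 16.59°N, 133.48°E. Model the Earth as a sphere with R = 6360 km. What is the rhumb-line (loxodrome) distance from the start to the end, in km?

2707 km

Rhumb course C = atan2(Δλ, Δψ) with Δψ = ln[tan(π/4+φ₂/2)/tan(π/4+φ₁/2)] = -0.1012, Δλ = +0.4398 → C = 102.96°
d = R·|Δφ| / |cos C| = 6360·0.09547 / 0.22427 = 2707 km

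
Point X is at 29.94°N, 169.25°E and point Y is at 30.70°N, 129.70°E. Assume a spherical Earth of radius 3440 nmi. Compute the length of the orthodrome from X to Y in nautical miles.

2040 nmi

Haversine: a = sin²(Δφ/2)+cos φ₁ cos φ₂ sin²(Δλ/2) = 0.08533;  σ = 2·atan2(√a,√(1−a))
σ = 33.970° → d = Rσ = 3440·0.59288 = 2040 nmi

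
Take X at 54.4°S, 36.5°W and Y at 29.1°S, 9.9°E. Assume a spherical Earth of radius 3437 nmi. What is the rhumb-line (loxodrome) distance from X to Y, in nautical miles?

Δψ = ln[tan(π/4+φ₂/2)/tan(π/4+φ₁/2)] = +0.6049;  Δφ = +0.4416 rad,  Δλ = +0.8098 rad
q = Δφ/Δψ = 0.7300
d = R·√(Δφ² + q²Δλ²) = 3437·0.73790 = 2536 nmi

2536 nmi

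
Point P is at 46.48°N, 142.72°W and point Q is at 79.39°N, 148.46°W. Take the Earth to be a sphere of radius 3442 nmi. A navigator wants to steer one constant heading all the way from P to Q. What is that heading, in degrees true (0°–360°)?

356.1°

Δψ = ln[tan(π/4+φ₂/2)/tan(π/4+φ₁/2)] = +1.4583
Δλ = -0.1002 rad (taken the short way round)
course = atan2(Δλ, Δψ) = 356.07°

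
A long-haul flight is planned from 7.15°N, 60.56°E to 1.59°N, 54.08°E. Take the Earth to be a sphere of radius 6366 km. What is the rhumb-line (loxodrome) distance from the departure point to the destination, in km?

947 km

Rhumb course C = atan2(Δλ, Δψ) with Δψ = ln[tan(π/4+φ₂/2)/tan(π/4+φ₁/2)] = -0.0974, Δλ = -0.1131 → C = 229.28°
d = R·|Δφ| / |cos C| = 6366·0.09704 / 0.65242 = 947 km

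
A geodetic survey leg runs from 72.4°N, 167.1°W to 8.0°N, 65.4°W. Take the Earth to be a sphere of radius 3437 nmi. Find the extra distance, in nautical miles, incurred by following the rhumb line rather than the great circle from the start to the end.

Great circle: cos σ = sin φ₁ sin φ₂ + cos φ₁ cos φ₂ cos Δλ,  σ = 1.4988 rad → d_gc = 5151.4 nmi
Rhumb line: Δψ = -1.7255, q = Δφ/Δψ = 0.6514, d_rh = R√(Δφ²+q²Δλ²) = 5542.3 nmi
Excess = 5542.3 − 5151.4 = 390.9 ≈ 391 nmi

391 nmi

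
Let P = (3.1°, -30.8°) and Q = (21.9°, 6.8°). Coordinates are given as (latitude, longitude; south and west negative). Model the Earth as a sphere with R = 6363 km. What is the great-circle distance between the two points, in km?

4558 km

Haversine: a = sin²(Δφ/2)+cos φ₁ cos φ₂ sin²(Δλ/2) = 0.12289;  σ = 2·atan2(√a,√(1−a))
σ = 41.044° → d = Rσ = 6363·0.71635 = 4558 km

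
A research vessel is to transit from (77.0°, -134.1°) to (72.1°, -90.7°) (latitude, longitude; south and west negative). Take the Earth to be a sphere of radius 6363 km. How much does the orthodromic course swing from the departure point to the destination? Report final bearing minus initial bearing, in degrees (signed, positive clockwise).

Initial bearing θ₁ = atan2(sin Δλ cos φ₂, cos φ₁ sin φ₂ − sin φ₁ cos φ₂ cos Δλ) = 90.96°
Final bearing θ₂ = (initial bearing from the destination back to the start) + 180° = 132.96°
Δθ = θ₂ − θ₁ = +42.0°

+42.0°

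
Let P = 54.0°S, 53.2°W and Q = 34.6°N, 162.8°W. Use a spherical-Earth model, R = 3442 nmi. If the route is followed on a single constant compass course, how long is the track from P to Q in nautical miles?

Δψ = ln[tan(π/4+φ₂/2)/tan(π/4+φ₁/2)] = +1.7685;  Δφ = +1.5464 rad,  Δλ = -1.9129 rad
q = Δφ/Δψ = 0.8744
d = R·√(Δφ² + q²Δλ²) = 3442·2.27790 = 7841 nmi

7841 nmi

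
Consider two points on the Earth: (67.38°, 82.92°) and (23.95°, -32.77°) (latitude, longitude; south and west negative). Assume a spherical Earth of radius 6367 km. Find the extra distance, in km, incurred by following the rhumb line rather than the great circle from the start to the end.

Great circle: cos σ = sin φ₁ sin φ₂ + cos φ₁ cos φ₂ cos Δλ,  σ = 1.3466 rad → d_gc = 8573.7 km
Rhumb line: Δψ = -1.1787, q = Δφ/Δψ = 0.6431, d_rh = R√(Δφ²+q²Δλ²) = 9573.1 km
Excess = 9573.1 − 8573.7 = 999.4 ≈ 999 km

999 km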